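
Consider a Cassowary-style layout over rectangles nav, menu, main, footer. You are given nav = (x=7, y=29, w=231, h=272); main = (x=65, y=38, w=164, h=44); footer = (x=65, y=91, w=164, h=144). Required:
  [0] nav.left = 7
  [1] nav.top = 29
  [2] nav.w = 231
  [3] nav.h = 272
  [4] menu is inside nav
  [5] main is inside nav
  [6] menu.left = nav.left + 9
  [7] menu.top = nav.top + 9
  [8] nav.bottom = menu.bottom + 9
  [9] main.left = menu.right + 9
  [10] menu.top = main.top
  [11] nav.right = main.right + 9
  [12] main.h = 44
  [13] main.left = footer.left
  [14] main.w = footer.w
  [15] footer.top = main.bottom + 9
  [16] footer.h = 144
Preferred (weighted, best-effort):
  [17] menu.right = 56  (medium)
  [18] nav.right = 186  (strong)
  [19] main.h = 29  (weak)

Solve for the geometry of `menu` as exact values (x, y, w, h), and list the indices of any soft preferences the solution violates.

menu = (x=16, y=38, w=40, h=254)
violated soft preferences: 18, 19

1. menu.x = 16  [menu.left = nav.left + 9]
2. menu.y = 38  [menu.top = nav.top + 9]
3. menu.h = 254  [nav.bottom = menu.bottom + 9]
4. menu.w = 40  [main.left = menu.right + 9]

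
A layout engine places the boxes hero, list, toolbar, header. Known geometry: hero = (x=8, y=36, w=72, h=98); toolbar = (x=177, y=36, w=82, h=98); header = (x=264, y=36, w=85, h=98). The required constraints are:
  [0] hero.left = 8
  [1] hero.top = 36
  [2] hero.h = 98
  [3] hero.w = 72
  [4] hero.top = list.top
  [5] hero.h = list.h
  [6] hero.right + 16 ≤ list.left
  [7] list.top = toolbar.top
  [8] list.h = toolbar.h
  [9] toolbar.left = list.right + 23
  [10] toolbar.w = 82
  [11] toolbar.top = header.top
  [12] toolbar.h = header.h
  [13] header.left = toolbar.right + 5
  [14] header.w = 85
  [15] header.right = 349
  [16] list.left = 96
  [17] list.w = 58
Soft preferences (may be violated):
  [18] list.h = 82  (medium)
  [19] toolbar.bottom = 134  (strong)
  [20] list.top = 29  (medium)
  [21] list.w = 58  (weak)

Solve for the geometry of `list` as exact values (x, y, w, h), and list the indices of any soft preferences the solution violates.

list = (x=96, y=36, w=58, h=98)
violated soft preferences: 18, 20

1. list.y = 36  [hero.top = list.top]
2. list.h = 98  [hero.h = list.h]
3. list.x = 96  [list.left = 96]
4. list.w = 58  [list.w = 58]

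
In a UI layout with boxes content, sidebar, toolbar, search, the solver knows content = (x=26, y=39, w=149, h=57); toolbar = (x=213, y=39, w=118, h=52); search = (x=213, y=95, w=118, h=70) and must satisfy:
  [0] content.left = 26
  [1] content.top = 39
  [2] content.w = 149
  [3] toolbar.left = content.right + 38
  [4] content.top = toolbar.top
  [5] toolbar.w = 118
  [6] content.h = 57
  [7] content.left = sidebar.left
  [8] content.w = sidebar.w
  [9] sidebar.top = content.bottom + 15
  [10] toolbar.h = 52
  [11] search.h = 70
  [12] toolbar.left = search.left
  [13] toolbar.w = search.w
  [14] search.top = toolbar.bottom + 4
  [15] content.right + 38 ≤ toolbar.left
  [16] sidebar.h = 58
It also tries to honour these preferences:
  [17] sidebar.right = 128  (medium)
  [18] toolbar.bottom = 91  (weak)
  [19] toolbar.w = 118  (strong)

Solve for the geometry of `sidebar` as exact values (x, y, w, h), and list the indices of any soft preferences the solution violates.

1. sidebar.x = 26  [content.left = sidebar.left]
2. sidebar.w = 149  [content.w = sidebar.w]
3. sidebar.y = 111  [sidebar.top = content.bottom + 15]
4. sidebar.h = 58  [sidebar.h = 58]

sidebar = (x=26, y=111, w=149, h=58)
violated soft preferences: 17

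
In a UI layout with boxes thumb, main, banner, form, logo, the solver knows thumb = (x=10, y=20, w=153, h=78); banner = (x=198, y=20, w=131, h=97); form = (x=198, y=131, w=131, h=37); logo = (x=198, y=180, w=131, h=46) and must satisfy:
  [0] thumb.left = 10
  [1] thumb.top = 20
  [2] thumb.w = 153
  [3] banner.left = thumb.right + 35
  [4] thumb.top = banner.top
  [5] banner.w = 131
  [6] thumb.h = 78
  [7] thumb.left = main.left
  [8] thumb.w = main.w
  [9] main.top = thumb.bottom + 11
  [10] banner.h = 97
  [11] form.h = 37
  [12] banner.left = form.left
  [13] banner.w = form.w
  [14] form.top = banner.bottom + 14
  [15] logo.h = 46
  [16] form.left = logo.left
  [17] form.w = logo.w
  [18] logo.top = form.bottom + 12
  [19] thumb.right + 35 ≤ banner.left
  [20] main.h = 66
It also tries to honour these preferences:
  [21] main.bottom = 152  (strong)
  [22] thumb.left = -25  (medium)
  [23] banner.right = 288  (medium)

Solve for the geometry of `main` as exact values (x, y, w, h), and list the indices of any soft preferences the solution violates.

1. main.x = 10  [thumb.left = main.left]
2. main.w = 153  [thumb.w = main.w]
3. main.y = 109  [main.top = thumb.bottom + 11]
4. main.h = 66  [main.h = 66]

main = (x=10, y=109, w=153, h=66)
violated soft preferences: 21, 22, 23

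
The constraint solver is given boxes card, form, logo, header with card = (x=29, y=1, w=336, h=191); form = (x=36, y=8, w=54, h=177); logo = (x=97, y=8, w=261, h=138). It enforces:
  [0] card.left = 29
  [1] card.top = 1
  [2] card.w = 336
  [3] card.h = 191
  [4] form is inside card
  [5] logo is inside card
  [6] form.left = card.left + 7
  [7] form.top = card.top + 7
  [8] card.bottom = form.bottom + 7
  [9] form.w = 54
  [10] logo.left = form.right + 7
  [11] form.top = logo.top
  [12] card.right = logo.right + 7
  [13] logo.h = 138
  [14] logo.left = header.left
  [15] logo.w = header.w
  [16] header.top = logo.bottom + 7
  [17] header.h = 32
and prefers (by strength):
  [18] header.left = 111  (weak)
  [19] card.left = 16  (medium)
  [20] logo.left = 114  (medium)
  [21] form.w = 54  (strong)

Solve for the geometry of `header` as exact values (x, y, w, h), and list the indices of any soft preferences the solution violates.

header = (x=97, y=153, w=261, h=32)
violated soft preferences: 18, 19, 20

1. header.x = 97  [logo.left = header.left]
2. header.w = 261  [logo.w = header.w]
3. header.y = 153  [header.top = logo.bottom + 7]
4. header.h = 32  [header.h = 32]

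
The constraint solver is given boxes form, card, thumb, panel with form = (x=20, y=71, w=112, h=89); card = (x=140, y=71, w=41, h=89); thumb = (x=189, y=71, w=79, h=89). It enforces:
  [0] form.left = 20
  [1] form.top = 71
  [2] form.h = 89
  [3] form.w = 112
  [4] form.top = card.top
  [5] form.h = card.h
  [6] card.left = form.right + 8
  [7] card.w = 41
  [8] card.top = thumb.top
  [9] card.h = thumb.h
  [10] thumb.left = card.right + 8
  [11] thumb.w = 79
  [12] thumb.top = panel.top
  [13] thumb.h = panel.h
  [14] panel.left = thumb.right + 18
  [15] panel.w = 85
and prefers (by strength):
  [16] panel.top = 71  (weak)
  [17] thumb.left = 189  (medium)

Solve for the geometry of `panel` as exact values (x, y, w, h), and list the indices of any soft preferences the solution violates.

1. panel.y = 71  [thumb.top = panel.top]
2. panel.h = 89  [thumb.h = panel.h]
3. panel.x = 286  [panel.left = thumb.right + 18]
4. panel.w = 85  [panel.w = 85]

panel = (x=286, y=71, w=85, h=89)
violated soft preferences: none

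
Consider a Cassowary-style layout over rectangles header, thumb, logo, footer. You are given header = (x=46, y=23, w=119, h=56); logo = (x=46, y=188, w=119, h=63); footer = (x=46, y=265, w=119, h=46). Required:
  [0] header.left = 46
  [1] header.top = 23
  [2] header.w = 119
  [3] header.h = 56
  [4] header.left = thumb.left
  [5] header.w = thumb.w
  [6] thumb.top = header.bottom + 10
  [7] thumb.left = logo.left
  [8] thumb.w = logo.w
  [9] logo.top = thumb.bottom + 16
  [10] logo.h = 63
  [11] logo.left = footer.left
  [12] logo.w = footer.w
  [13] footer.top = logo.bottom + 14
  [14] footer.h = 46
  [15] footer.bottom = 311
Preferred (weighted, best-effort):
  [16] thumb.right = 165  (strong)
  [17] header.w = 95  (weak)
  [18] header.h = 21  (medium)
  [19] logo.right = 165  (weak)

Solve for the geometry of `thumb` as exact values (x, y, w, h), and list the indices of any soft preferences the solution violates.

1. thumb.x = 46  [header.left = thumb.left]
2. thumb.w = 119  [header.w = thumb.w]
3. thumb.y = 89  [thumb.top = header.bottom + 10]
4. thumb.h = 83  [logo.top = thumb.bottom + 16]

thumb = (x=46, y=89, w=119, h=83)
violated soft preferences: 17, 18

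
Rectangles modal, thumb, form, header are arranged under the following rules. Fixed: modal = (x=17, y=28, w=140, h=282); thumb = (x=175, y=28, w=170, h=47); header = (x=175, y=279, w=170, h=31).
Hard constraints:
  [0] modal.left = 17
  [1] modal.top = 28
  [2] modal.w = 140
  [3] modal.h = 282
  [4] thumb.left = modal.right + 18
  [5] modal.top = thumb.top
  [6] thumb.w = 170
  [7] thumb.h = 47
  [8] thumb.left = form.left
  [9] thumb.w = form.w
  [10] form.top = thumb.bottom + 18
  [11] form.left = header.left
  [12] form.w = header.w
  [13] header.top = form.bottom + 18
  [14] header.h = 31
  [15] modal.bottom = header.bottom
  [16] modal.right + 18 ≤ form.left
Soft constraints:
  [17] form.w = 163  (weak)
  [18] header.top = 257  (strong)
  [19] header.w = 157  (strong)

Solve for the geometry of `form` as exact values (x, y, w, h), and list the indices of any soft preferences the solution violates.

form = (x=175, y=93, w=170, h=168)
violated soft preferences: 17, 18, 19

1. form.x = 175  [thumb.left = form.left]
2. form.w = 170  [thumb.w = form.w]
3. form.y = 93  [form.top = thumb.bottom + 18]
4. form.h = 168  [header.top = form.bottom + 18]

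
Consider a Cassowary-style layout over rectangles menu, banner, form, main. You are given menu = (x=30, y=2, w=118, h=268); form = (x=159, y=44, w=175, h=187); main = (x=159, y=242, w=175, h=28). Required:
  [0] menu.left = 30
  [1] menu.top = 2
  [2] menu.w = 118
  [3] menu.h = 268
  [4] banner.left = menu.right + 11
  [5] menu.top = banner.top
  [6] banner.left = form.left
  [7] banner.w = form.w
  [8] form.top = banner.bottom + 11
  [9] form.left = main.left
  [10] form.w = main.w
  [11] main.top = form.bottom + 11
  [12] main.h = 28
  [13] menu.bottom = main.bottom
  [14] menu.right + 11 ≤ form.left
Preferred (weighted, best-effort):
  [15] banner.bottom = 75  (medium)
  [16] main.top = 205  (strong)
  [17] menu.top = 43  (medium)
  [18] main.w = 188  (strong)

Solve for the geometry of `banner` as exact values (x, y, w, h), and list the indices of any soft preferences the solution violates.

1. banner.x = 159  [banner.left = menu.right + 11]
2. banner.y = 2  [menu.top = banner.top]
3. banner.w = 175  [banner.w = form.w]
4. banner.h = 31  [form.top = banner.bottom + 11]

banner = (x=159, y=2, w=175, h=31)
violated soft preferences: 15, 16, 17, 18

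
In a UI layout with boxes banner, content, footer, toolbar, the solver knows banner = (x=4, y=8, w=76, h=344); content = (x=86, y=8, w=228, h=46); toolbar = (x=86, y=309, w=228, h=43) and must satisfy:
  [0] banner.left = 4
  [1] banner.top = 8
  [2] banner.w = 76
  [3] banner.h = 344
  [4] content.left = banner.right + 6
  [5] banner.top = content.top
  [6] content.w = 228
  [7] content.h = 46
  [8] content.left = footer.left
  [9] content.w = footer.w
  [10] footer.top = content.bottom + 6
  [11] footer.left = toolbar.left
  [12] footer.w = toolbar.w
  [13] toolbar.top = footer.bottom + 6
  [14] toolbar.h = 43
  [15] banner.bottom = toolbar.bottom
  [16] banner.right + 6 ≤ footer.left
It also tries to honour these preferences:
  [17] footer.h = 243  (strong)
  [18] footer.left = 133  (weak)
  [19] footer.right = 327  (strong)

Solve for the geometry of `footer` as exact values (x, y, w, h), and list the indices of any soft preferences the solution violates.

1. footer.x = 86  [content.left = footer.left]
2. footer.w = 228  [content.w = footer.w]
3. footer.y = 60  [footer.top = content.bottom + 6]
4. footer.h = 243  [toolbar.top = footer.bottom + 6]

footer = (x=86, y=60, w=228, h=243)
violated soft preferences: 18, 19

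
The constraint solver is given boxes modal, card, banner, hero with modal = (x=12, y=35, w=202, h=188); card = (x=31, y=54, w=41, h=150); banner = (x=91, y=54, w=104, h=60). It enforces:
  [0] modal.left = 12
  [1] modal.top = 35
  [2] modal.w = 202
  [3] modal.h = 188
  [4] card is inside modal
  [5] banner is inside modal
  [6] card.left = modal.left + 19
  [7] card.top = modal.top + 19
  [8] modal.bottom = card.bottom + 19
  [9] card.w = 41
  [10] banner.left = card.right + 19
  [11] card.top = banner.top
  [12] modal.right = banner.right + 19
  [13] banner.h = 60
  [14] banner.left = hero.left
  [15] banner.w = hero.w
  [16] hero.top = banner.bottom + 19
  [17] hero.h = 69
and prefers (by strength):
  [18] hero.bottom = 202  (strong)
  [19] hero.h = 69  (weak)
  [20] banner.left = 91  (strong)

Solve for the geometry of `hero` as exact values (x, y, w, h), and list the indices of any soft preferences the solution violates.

1. hero.x = 91  [banner.left = hero.left]
2. hero.w = 104  [banner.w = hero.w]
3. hero.y = 133  [hero.top = banner.bottom + 19]
4. hero.h = 69  [hero.h = 69]

hero = (x=91, y=133, w=104, h=69)
violated soft preferences: none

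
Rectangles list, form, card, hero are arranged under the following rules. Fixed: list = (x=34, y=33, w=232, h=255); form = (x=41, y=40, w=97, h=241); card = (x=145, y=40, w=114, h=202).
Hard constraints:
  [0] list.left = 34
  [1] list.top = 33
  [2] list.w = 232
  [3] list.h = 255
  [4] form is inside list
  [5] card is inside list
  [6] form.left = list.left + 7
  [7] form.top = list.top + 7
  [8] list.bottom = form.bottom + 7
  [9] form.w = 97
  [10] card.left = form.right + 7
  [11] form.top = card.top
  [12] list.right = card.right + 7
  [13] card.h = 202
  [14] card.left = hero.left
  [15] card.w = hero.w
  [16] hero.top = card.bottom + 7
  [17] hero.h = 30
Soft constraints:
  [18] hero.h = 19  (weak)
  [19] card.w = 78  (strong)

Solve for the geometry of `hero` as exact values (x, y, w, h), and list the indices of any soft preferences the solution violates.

1. hero.x = 145  [card.left = hero.left]
2. hero.w = 114  [card.w = hero.w]
3. hero.y = 249  [hero.top = card.bottom + 7]
4. hero.h = 30  [hero.h = 30]

hero = (x=145, y=249, w=114, h=30)
violated soft preferences: 18, 19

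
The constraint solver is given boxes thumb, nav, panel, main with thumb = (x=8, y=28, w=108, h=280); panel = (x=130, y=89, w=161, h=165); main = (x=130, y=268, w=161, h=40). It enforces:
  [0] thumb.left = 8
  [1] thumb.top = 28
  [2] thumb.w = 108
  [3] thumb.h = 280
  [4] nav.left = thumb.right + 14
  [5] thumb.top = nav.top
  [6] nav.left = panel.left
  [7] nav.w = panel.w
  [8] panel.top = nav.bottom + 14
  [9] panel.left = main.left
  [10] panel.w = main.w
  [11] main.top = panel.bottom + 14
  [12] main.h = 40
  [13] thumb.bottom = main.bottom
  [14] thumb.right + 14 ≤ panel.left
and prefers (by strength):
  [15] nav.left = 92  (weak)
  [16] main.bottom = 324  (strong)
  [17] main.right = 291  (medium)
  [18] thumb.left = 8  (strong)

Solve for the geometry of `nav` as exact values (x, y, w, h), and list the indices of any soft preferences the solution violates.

1. nav.x = 130  [nav.left = thumb.right + 14]
2. nav.y = 28  [thumb.top = nav.top]
3. nav.w = 161  [nav.w = panel.w]
4. nav.h = 47  [panel.top = nav.bottom + 14]

nav = (x=130, y=28, w=161, h=47)
violated soft preferences: 15, 16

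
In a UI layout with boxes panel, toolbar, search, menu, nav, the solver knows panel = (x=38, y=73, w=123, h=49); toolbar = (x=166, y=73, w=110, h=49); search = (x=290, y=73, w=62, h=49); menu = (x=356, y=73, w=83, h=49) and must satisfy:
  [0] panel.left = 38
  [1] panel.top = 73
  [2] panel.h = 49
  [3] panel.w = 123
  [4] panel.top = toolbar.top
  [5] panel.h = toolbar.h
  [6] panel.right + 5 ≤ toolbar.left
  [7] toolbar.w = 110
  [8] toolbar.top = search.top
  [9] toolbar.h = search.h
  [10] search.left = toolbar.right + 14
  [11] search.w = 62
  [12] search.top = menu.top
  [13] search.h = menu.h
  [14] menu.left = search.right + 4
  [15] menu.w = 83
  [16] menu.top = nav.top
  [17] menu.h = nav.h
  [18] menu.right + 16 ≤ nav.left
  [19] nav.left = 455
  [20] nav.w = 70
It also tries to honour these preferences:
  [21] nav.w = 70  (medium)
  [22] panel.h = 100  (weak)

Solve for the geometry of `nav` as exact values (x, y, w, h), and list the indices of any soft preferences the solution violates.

1. nav.y = 73  [menu.top = nav.top]
2. nav.h = 49  [menu.h = nav.h]
3. nav.x = 455  [nav.left = 455]
4. nav.w = 70  [nav.w = 70]

nav = (x=455, y=73, w=70, h=49)
violated soft preferences: 22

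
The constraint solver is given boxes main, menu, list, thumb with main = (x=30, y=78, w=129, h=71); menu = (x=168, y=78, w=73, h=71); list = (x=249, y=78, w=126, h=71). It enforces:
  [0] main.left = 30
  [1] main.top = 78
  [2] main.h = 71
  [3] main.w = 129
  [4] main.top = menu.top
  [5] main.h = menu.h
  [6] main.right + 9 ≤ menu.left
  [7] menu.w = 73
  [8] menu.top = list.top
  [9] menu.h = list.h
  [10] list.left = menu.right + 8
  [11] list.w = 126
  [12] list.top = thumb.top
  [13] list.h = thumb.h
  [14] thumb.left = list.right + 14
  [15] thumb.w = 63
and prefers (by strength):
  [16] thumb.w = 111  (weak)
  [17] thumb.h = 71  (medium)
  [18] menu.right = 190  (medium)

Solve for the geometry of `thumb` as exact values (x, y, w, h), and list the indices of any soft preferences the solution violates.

1. thumb.y = 78  [list.top = thumb.top]
2. thumb.h = 71  [list.h = thumb.h]
3. thumb.x = 389  [thumb.left = list.right + 14]
4. thumb.w = 63  [thumb.w = 63]

thumb = (x=389, y=78, w=63, h=71)
violated soft preferences: 16, 18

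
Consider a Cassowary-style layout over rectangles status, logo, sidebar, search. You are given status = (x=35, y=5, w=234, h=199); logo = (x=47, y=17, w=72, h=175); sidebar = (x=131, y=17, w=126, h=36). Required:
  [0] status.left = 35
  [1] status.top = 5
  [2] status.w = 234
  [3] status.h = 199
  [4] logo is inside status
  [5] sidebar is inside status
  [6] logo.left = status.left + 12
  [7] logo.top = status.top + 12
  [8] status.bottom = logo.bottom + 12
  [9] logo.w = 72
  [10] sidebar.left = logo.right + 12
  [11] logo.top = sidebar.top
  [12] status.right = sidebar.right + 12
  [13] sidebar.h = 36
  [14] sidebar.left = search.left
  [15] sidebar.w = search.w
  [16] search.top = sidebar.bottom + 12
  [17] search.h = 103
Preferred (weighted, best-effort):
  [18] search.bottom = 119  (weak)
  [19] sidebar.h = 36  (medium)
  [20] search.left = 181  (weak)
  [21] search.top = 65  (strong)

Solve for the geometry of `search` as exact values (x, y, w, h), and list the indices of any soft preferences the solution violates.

1. search.x = 131  [sidebar.left = search.left]
2. search.w = 126  [sidebar.w = search.w]
3. search.y = 65  [search.top = sidebar.bottom + 12]
4. search.h = 103  [search.h = 103]

search = (x=131, y=65, w=126, h=103)
violated soft preferences: 18, 20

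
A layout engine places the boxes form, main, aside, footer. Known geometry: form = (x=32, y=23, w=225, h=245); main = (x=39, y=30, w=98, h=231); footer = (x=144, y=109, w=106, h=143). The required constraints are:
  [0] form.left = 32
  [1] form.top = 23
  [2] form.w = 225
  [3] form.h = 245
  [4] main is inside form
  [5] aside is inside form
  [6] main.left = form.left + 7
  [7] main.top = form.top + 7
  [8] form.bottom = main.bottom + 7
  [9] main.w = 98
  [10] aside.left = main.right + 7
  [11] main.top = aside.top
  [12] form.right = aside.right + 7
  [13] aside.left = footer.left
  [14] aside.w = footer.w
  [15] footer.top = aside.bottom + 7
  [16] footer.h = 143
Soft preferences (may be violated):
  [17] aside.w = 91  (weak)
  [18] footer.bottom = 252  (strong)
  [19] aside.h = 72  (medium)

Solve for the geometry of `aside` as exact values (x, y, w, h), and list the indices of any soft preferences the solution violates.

aside = (x=144, y=30, w=106, h=72)
violated soft preferences: 17

1. aside.x = 144  [aside.left = main.right + 7]
2. aside.y = 30  [main.top = aside.top]
3. aside.w = 106  [form.right = aside.right + 7]
4. aside.h = 72  [footer.top = aside.bottom + 7]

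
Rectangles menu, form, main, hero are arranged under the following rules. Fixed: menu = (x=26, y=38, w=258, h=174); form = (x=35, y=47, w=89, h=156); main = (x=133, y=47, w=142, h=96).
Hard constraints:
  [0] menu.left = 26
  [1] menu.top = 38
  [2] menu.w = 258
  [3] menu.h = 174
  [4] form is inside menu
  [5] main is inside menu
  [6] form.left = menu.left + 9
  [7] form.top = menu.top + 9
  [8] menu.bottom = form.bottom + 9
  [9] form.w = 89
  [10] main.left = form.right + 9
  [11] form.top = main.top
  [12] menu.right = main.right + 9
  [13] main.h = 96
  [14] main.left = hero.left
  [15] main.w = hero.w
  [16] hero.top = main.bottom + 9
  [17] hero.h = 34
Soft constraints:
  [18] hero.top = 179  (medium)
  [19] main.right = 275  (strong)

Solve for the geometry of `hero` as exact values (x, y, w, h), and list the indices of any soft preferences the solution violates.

hero = (x=133, y=152, w=142, h=34)
violated soft preferences: 18

1. hero.x = 133  [main.left = hero.left]
2. hero.w = 142  [main.w = hero.w]
3. hero.y = 152  [hero.top = main.bottom + 9]
4. hero.h = 34  [hero.h = 34]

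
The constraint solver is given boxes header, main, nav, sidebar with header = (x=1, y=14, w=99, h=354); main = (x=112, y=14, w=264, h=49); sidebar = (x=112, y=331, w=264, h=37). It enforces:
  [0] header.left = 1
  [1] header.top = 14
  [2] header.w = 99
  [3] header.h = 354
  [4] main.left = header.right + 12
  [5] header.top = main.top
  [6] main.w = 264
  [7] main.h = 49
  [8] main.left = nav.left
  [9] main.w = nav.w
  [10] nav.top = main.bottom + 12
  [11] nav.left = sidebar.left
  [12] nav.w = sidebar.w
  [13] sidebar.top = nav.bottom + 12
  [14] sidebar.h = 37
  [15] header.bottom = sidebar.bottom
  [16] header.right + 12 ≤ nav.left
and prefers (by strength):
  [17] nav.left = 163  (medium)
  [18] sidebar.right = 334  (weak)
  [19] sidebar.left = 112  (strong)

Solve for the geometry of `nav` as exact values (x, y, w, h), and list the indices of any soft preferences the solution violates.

nav = (x=112, y=75, w=264, h=244)
violated soft preferences: 17, 18

1. nav.x = 112  [main.left = nav.left]
2. nav.w = 264  [main.w = nav.w]
3. nav.y = 75  [nav.top = main.bottom + 12]
4. nav.h = 244  [sidebar.top = nav.bottom + 12]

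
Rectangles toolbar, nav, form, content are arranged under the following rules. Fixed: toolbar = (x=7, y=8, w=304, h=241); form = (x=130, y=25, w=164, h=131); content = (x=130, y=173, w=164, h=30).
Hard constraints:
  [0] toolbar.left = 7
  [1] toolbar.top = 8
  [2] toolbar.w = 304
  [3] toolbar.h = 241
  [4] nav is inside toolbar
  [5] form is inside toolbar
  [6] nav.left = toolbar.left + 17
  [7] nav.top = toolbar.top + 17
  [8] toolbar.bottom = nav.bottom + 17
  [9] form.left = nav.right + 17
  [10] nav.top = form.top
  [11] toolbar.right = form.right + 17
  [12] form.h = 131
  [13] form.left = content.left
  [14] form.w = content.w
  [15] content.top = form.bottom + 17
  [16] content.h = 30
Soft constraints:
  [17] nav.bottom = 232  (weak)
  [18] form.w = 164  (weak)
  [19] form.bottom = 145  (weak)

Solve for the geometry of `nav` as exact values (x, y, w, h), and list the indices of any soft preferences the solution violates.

nav = (x=24, y=25, w=89, h=207)
violated soft preferences: 19

1. nav.x = 24  [nav.left = toolbar.left + 17]
2. nav.y = 25  [nav.top = toolbar.top + 17]
3. nav.h = 207  [toolbar.bottom = nav.bottom + 17]
4. nav.w = 89  [form.left = nav.right + 17]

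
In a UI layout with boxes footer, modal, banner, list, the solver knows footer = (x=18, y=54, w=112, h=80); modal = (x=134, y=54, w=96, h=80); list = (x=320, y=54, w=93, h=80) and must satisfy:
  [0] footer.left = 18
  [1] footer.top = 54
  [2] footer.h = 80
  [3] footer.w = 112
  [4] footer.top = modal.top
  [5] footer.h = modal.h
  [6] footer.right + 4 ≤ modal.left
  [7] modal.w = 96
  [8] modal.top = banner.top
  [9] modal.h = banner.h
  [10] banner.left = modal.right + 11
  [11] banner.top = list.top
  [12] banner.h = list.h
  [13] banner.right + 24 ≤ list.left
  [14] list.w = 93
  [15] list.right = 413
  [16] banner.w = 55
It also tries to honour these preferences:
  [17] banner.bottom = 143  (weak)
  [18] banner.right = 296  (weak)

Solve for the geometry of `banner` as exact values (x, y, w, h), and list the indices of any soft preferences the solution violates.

banner = (x=241, y=54, w=55, h=80)
violated soft preferences: 17

1. banner.y = 54  [modal.top = banner.top]
2. banner.h = 80  [modal.h = banner.h]
3. banner.x = 241  [banner.left = modal.right + 11]
4. banner.w = 55  [banner.w = 55]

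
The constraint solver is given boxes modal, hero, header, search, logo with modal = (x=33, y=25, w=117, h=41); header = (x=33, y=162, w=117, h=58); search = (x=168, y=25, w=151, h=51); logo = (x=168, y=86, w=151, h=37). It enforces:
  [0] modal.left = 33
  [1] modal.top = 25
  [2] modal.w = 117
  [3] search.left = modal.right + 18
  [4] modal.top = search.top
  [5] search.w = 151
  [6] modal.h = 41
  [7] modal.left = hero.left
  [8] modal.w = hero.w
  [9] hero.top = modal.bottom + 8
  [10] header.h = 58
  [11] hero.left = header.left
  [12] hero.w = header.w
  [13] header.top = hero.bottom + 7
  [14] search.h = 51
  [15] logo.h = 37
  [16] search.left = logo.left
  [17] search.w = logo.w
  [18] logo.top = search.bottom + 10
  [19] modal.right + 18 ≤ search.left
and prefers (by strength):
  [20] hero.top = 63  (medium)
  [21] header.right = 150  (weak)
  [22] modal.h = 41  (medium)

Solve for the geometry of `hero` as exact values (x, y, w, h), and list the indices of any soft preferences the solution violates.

hero = (x=33, y=74, w=117, h=81)
violated soft preferences: 20

1. hero.x = 33  [modal.left = hero.left]
2. hero.w = 117  [modal.w = hero.w]
3. hero.y = 74  [hero.top = modal.bottom + 8]
4. hero.h = 81  [header.top = hero.bottom + 7]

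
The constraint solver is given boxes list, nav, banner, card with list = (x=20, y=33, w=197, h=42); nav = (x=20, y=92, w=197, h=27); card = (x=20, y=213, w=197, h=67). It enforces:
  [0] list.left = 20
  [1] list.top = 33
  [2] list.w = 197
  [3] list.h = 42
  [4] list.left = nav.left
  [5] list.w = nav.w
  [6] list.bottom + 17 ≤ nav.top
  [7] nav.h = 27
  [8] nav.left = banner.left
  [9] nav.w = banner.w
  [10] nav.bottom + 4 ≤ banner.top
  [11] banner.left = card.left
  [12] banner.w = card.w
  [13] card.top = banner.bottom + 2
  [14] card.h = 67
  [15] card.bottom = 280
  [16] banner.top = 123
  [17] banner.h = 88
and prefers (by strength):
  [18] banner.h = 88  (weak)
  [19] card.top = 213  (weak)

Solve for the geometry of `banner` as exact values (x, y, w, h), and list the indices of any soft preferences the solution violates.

banner = (x=20, y=123, w=197, h=88)
violated soft preferences: none

1. banner.x = 20  [nav.left = banner.left]
2. banner.w = 197  [nav.w = banner.w]
3. banner.y = 123  [banner.top = 123]
4. banner.h = 88  [banner.h = 88]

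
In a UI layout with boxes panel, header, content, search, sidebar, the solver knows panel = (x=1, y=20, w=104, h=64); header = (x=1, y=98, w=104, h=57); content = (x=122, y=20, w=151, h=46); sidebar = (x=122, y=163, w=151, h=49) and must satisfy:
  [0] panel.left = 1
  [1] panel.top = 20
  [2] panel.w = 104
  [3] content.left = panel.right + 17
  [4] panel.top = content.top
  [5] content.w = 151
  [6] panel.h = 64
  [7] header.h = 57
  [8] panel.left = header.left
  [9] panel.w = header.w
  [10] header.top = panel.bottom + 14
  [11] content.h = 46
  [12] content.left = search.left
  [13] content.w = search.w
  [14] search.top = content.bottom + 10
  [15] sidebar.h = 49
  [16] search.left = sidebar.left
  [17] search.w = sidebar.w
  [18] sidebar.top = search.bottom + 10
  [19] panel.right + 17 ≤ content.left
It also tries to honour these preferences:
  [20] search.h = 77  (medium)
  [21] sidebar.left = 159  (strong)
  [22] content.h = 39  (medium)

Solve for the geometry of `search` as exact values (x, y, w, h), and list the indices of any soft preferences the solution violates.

search = (x=122, y=76, w=151, h=77)
violated soft preferences: 21, 22

1. search.x = 122  [content.left = search.left]
2. search.w = 151  [content.w = search.w]
3. search.y = 76  [search.top = content.bottom + 10]
4. search.h = 77  [sidebar.top = search.bottom + 10]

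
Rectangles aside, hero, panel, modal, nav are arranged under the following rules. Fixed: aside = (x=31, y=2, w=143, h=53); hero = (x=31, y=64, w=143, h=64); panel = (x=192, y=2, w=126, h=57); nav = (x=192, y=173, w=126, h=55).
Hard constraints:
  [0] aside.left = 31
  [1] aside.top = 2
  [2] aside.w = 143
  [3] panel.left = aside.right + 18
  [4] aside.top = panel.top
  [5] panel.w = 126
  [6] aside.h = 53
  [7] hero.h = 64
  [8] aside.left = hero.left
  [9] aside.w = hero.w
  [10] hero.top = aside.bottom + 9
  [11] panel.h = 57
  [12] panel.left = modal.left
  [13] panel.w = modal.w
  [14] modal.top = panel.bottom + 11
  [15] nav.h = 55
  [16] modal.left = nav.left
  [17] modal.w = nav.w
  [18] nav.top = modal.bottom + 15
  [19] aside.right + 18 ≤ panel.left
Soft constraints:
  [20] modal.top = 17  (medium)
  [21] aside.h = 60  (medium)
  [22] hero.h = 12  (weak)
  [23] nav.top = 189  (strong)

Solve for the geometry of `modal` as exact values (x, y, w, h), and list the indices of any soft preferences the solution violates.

1. modal.x = 192  [panel.left = modal.left]
2. modal.w = 126  [panel.w = modal.w]
3. modal.y = 70  [modal.top = panel.bottom + 11]
4. modal.h = 88  [nav.top = modal.bottom + 15]

modal = (x=192, y=70, w=126, h=88)
violated soft preferences: 20, 21, 22, 23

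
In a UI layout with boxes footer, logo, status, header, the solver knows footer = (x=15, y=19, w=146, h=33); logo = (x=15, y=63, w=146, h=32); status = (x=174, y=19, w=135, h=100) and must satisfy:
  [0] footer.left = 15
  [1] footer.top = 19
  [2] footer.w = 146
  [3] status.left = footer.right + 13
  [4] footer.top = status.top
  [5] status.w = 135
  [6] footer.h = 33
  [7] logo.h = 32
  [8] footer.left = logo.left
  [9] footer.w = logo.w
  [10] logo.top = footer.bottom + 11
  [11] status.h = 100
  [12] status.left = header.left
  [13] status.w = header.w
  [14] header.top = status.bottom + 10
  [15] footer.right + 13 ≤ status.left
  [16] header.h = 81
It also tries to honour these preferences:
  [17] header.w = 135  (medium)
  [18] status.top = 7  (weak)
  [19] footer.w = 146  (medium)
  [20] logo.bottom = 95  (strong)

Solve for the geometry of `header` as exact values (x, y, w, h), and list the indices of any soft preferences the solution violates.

1. header.x = 174  [status.left = header.left]
2. header.w = 135  [status.w = header.w]
3. header.y = 129  [header.top = status.bottom + 10]
4. header.h = 81  [header.h = 81]

header = (x=174, y=129, w=135, h=81)
violated soft preferences: 18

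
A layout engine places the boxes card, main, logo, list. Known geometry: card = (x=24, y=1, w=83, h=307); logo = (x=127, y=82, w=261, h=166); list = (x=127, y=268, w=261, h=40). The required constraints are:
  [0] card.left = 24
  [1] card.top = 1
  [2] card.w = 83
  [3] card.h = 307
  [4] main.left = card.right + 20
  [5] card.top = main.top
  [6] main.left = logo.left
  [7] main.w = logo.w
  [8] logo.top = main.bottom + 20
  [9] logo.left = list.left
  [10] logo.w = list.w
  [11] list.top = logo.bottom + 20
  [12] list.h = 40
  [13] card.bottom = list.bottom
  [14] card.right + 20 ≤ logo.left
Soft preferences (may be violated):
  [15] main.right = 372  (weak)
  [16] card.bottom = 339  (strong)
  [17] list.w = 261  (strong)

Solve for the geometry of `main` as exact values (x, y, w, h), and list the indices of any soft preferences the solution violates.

main = (x=127, y=1, w=261, h=61)
violated soft preferences: 15, 16

1. main.x = 127  [main.left = card.right + 20]
2. main.y = 1  [card.top = main.top]
3. main.w = 261  [main.w = logo.w]
4. main.h = 61  [logo.top = main.bottom + 20]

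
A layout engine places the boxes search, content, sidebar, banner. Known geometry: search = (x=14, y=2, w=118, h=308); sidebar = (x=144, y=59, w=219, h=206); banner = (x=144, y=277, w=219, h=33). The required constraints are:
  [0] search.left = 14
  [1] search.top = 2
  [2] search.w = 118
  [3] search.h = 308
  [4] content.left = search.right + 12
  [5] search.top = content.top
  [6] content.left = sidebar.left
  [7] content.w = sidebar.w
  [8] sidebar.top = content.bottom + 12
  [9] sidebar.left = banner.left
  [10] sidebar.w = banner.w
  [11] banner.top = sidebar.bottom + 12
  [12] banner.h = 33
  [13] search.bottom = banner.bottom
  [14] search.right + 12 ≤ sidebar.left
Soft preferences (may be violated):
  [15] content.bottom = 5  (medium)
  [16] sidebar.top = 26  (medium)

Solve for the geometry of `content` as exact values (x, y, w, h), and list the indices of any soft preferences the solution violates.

1. content.x = 144  [content.left = search.right + 12]
2. content.y = 2  [search.top = content.top]
3. content.w = 219  [content.w = sidebar.w]
4. content.h = 45  [sidebar.top = content.bottom + 12]

content = (x=144, y=2, w=219, h=45)
violated soft preferences: 15, 16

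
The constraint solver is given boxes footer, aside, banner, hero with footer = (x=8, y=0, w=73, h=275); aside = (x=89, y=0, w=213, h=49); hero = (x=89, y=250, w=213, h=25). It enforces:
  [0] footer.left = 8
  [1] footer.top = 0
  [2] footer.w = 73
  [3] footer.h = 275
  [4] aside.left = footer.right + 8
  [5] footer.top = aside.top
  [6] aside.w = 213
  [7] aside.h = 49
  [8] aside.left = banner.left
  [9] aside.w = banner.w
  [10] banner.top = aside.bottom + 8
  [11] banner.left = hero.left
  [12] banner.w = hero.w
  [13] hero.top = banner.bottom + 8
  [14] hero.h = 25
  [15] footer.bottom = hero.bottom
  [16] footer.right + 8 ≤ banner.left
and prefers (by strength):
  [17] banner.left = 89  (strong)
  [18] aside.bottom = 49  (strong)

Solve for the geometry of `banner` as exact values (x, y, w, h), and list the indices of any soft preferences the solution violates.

1. banner.x = 89  [aside.left = banner.left]
2. banner.w = 213  [aside.w = banner.w]
3. banner.y = 57  [banner.top = aside.bottom + 8]
4. banner.h = 185  [hero.top = banner.bottom + 8]

banner = (x=89, y=57, w=213, h=185)
violated soft preferences: none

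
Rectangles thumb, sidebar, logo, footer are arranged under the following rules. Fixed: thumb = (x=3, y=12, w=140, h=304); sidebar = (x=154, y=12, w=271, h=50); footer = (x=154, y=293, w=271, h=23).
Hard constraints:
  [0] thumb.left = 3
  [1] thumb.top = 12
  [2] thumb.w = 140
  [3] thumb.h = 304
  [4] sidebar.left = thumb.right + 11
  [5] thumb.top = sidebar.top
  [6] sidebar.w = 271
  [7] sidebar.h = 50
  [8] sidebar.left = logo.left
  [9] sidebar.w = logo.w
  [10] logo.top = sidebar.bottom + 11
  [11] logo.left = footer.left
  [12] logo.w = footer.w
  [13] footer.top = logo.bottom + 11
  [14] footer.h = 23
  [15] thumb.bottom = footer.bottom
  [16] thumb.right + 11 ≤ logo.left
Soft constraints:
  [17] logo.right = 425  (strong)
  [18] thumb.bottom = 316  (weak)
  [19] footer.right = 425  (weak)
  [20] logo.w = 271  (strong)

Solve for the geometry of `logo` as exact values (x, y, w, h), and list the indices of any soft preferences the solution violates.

1. logo.x = 154  [sidebar.left = logo.left]
2. logo.w = 271  [sidebar.w = logo.w]
3. logo.y = 73  [logo.top = sidebar.bottom + 11]
4. logo.h = 209  [footer.top = logo.bottom + 11]

logo = (x=154, y=73, w=271, h=209)
violated soft preferences: none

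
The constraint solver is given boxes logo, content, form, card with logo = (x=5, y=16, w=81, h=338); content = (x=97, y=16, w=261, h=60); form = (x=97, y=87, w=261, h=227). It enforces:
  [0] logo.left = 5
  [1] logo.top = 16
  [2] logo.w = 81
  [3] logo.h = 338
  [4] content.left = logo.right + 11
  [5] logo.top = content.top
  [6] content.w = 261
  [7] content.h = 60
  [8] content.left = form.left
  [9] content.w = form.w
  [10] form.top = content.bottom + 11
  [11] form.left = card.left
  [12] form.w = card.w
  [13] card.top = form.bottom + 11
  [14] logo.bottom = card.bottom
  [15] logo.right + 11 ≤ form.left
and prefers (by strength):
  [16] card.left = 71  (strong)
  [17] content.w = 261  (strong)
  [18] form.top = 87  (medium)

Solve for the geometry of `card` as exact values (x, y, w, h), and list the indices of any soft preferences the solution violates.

1. card.x = 97  [form.left = card.left]
2. card.w = 261  [form.w = card.w]
3. card.y = 325  [card.top = form.bottom + 11]
4. card.h = 29  [logo.bottom = card.bottom]

card = (x=97, y=325, w=261, h=29)
violated soft preferences: 16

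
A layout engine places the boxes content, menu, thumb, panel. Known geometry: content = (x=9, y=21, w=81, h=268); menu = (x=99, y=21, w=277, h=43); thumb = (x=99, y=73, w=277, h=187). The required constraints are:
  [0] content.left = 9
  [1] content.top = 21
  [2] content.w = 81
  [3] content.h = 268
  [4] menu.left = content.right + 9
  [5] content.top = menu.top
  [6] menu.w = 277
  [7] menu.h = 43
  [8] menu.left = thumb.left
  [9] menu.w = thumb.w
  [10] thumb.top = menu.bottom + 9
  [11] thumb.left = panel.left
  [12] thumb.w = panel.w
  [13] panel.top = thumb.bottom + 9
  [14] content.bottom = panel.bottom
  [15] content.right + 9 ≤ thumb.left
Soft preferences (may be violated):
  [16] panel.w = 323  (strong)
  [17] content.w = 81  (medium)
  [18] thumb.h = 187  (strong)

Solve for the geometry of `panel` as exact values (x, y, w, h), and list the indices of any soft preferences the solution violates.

panel = (x=99, y=269, w=277, h=20)
violated soft preferences: 16

1. panel.x = 99  [thumb.left = panel.left]
2. panel.w = 277  [thumb.w = panel.w]
3. panel.y = 269  [panel.top = thumb.bottom + 9]
4. panel.h = 20  [content.bottom = panel.bottom]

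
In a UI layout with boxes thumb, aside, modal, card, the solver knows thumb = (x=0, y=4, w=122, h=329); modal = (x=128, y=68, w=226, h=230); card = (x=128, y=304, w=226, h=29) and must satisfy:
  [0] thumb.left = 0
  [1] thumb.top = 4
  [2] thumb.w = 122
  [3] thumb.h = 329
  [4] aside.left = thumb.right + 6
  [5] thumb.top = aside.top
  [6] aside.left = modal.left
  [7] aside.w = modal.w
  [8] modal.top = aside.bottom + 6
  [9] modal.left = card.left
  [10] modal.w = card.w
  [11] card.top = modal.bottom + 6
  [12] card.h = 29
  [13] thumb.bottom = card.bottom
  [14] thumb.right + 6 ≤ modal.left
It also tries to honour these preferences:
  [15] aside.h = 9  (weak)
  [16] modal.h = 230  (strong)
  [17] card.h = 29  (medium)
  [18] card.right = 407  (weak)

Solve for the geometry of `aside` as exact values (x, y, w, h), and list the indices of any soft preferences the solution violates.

aside = (x=128, y=4, w=226, h=58)
violated soft preferences: 15, 18

1. aside.x = 128  [aside.left = thumb.right + 6]
2. aside.y = 4  [thumb.top = aside.top]
3. aside.w = 226  [aside.w = modal.w]
4. aside.h = 58  [modal.top = aside.bottom + 6]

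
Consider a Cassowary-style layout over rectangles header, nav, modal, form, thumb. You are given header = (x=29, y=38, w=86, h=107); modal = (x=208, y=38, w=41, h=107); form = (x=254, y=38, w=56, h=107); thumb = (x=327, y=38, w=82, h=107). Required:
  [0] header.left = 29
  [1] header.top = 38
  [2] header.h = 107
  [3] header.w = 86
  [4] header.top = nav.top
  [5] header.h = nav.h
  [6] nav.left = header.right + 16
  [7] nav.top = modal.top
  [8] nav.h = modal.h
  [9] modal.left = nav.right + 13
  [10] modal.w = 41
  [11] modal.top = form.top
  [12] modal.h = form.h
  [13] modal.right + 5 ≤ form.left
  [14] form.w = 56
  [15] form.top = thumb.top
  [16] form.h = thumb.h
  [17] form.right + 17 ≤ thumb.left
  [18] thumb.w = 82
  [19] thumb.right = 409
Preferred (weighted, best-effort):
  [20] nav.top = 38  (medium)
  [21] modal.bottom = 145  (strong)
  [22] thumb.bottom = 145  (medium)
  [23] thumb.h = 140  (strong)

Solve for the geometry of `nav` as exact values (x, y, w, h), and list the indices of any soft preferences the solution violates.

nav = (x=131, y=38, w=64, h=107)
violated soft preferences: 23

1. nav.y = 38  [header.top = nav.top]
2. nav.h = 107  [header.h = nav.h]
3. nav.x = 131  [nav.left = header.right + 16]
4. nav.w = 64  [modal.left = nav.right + 13]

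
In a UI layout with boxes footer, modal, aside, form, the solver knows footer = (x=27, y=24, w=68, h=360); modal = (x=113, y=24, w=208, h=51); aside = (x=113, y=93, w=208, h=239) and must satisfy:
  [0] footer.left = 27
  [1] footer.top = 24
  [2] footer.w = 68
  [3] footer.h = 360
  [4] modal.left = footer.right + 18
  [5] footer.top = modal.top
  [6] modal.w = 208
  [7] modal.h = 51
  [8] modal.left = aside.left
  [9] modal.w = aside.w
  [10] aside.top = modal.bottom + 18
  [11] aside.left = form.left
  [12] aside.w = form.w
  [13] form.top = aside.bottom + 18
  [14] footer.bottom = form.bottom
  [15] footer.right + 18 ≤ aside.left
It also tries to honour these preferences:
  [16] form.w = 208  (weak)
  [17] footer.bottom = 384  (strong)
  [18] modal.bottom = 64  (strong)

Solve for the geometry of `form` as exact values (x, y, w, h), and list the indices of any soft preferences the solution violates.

1. form.x = 113  [aside.left = form.left]
2. form.w = 208  [aside.w = form.w]
3. form.y = 350  [form.top = aside.bottom + 18]
4. form.h = 34  [footer.bottom = form.bottom]

form = (x=113, y=350, w=208, h=34)
violated soft preferences: 18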